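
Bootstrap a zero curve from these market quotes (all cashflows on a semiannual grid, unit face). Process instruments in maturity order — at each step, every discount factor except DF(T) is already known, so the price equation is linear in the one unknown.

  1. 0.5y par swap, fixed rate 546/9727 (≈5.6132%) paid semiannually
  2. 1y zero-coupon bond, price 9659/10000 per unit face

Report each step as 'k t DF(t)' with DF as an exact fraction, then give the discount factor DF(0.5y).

step 1 [0.5y] swap r/2=273/9727: DF=(1 − 273/9727·(0))/(1+273/9727) = 9727/10000 ≈ 0.972700
step 2 [1y] zero: DF = P = 9659/10000 ≈ 0.965900

1 1/2 9727/10000
2 1 9659/10000
DF(0.5y) = 9727/10000 ≈ 0.972700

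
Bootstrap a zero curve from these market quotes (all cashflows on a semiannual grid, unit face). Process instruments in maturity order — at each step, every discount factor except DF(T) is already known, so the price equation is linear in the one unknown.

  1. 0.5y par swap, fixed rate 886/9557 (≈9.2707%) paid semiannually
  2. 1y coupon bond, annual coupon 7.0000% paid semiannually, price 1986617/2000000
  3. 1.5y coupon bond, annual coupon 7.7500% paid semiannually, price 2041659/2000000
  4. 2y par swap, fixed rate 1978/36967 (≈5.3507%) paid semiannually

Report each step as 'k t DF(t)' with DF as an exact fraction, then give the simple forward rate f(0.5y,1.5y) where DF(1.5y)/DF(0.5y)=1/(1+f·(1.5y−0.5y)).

step 1 [0.5y] swap r/2=443/9557: DF=(1 − 443/9557·(0))/(1+443/9557) = 9557/10000 ≈ 0.955700
step 2 [1y] bond c/2=7/200: DF=(1986617/2000000 − 7/200·(0.955700))/(1+7/200) = 4637/5000 ≈ 0.927400
step 3 [1.5y] bond c/2=31/800: DF=(2041659/2000000 − 31/800·(0.955700+0.927400))/(1+31/800) = 73/80 ≈ 0.912500
step 4 [2y] swap r/2=989/36967: DF=(1 − 989/36967·(0.955700+0.927400+0.912500))/(1+989/36967) = 9011/10000 ≈ 0.901100

1 1/2 9557/10000
2 1 4637/5000
3 3/2 73/80
4 2 9011/10000
f(0.5y,1.5y) = ((9557/10000)/(73/80) − 1)/(1) = 432/9125 ≈ 4.7342%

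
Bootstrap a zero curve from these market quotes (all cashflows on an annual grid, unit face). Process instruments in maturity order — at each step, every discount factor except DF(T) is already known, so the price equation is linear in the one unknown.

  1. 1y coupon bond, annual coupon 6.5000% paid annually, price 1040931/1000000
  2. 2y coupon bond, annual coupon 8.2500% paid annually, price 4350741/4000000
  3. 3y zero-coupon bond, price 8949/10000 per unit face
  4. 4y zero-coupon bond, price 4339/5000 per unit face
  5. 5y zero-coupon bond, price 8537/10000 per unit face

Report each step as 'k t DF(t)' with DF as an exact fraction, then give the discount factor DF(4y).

step 1 [1y] bond c/1=13/200: DF=(1040931/1000000 − 13/200·(0))/(1+13/200) = 4887/5000 ≈ 0.977400
step 2 [2y] bond c/1=33/400: DF=(4350741/4000000 − 33/400·(0.977400))/(1+33/400) = 9303/10000 ≈ 0.930300
step 3 [3y] zero: DF = P = 8949/10000 ≈ 0.894900
step 4 [4y] zero: DF = P = 4339/5000 ≈ 0.867800
step 5 [5y] zero: DF = P = 8537/10000 ≈ 0.853700

1 1 4887/5000
2 2 9303/10000
3 3 8949/10000
4 4 4339/5000
5 5 8537/10000
DF(4y) = 4339/5000 ≈ 0.867800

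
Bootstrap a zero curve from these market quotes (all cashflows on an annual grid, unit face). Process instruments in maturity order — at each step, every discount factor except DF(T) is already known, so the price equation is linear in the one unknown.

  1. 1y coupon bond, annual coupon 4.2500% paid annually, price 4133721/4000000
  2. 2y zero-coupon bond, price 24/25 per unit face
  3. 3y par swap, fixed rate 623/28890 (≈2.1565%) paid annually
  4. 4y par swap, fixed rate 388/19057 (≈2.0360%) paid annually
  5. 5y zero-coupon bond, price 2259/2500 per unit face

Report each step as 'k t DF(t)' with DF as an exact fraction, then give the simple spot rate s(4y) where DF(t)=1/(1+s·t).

1 1 9913/10000
2 2 24/25
3 3 9377/10000
4 4 1153/1250
5 5 2259/2500
s(4y) = (1/(1153/1250) − 1)/(4) = 97/4612 ≈ 2.1032%

step 1 [1y] bond c/1=17/400: DF=(4133721/4000000 − 17/400·(0))/(1+17/400) = 9913/10000 ≈ 0.991300
step 2 [2y] zero: DF = P = 24/25 ≈ 0.960000
step 3 [3y] swap r/1=623/28890: DF=(1 − 623/28890·(0.991300+0.960000))/(1+623/28890) = 9377/10000 ≈ 0.937700
step 4 [4y] swap r/1=388/19057: DF=(1 − 388/19057·(0.991300+0.960000+0.937700))/(1+388/19057) = 1153/1250 ≈ 0.922400
step 5 [5y] zero: DF = P = 2259/2500 ≈ 0.903600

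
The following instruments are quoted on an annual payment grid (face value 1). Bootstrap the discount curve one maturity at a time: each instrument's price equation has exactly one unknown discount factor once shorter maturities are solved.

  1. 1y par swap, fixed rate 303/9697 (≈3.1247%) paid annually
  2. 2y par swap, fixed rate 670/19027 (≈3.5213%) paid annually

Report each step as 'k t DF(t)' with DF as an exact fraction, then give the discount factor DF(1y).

step 1 [1y] swap r/1=303/9697: DF=(1 − 303/9697·(0))/(1+303/9697) = 9697/10000 ≈ 0.969700
step 2 [2y] swap r/1=670/19027: DF=(1 − 670/19027·(0.969700))/(1+670/19027) = 933/1000 ≈ 0.933000

1 1 9697/10000
2 2 933/1000
DF(1y) = 9697/10000 ≈ 0.969700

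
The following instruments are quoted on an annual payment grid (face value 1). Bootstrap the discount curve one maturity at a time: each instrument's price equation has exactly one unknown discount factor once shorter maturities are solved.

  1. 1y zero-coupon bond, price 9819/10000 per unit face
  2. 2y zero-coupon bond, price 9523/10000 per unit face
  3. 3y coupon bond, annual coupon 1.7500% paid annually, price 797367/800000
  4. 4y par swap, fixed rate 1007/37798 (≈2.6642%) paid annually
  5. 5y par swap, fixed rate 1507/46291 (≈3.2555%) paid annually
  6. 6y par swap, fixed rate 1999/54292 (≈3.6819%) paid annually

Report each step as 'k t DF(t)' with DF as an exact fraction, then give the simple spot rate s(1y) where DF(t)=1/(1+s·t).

1 1 9819/10000
2 2 9523/10000
3 3 9463/10000
4 4 8993/10000
5 5 8493/10000
6 6 8001/10000
s(1y) = (1/(9819/10000) − 1)/(1) = 181/9819 ≈ 1.8434%

step 1 [1y] zero: DF = P = 9819/10000 ≈ 0.981900
step 2 [2y] zero: DF = P = 9523/10000 ≈ 0.952300
step 3 [3y] bond c/1=7/400: DF=(797367/800000 − 7/400·(0.981900+0.952300))/(1+7/400) = 9463/10000 ≈ 0.946300
step 4 [4y] swap r/1=1007/37798: DF=(1 − 1007/37798·(0.981900+0.952300+0.946300))/(1+1007/37798) = 8993/10000 ≈ 0.899300
step 5 [5y] swap r/1=1507/46291: DF=(1 − 1507/46291·(0.981900+0.952300+0.946300+0.899300))/(1+1507/46291) = 8493/10000 ≈ 0.849300
step 6 [6y] swap r/1=1999/54292: DF=(1 − 1999/54292·(0.981900+0.952300+0.946300+0.899300+0.849300))/(1+1999/54292) = 8001/10000 ≈ 0.800100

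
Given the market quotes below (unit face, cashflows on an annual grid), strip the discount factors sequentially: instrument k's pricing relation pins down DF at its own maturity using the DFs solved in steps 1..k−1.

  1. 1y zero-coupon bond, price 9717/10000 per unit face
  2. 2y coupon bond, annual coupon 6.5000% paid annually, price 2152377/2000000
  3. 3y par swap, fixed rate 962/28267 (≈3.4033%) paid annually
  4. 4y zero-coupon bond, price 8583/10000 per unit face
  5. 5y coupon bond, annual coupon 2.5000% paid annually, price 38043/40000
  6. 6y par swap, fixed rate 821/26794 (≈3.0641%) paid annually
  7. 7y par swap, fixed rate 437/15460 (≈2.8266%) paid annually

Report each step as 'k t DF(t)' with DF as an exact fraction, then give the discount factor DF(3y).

1 1 9717/10000
2 2 1189/1250
3 3 4519/5000
4 4 8583/10000
5 5 419/500
6 6 4179/5000
7 7 2063/2500
DF(3y) = 4519/5000 ≈ 0.903800

step 1 [1y] zero: DF = P = 9717/10000 ≈ 0.971700
step 2 [2y] bond c/1=13/200: DF=(2152377/2000000 − 13/200·(0.971700))/(1+13/200) = 1189/1250 ≈ 0.951200
step 3 [3y] swap r/1=962/28267: DF=(1 − 962/28267·(0.971700+0.951200))/(1+962/28267) = 4519/5000 ≈ 0.903800
step 4 [4y] zero: DF = P = 8583/10000 ≈ 0.858300
step 5 [5y] bond c/1=1/40: DF=(38043/40000 − 1/40·(0.971700+0.951200+0.903800+0.858300))/(1+1/40) = 419/500 ≈ 0.838000
step 6 [6y] swap r/1=821/26794: DF=(1 − 821/26794·(0.971700+0.951200+0.903800+0.858300+0.838000))/(1+821/26794) = 4179/5000 ≈ 0.835800
step 7 [7y] swap r/1=437/15460: DF=(1 − 437/15460·(0.971700+0.951200+0.903800+0.858300+0.838000+0.835800))/(1+437/15460) = 2063/2500 ≈ 0.825200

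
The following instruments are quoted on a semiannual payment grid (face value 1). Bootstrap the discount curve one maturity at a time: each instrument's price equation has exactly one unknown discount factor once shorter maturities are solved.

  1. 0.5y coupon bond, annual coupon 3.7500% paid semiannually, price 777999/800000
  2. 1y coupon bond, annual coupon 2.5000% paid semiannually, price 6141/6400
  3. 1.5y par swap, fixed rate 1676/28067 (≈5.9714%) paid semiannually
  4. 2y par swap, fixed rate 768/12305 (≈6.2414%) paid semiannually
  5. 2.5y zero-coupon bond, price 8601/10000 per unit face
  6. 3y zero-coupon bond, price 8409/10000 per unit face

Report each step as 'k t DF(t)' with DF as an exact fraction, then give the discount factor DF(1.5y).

step 1 [0.5y] bond c/2=3/160: DF=(777999/800000 − 3/160·(0))/(1+3/160) = 4773/5000 ≈ 0.954600
step 2 [1y] bond c/2=1/80: DF=(6141/6400 − 1/80·(0.954600))/(1+1/80) = 9359/10000 ≈ 0.935900
step 3 [1.5y] swap r/2=838/28067: DF=(1 − 838/28067·(0.954600+0.935900))/(1+838/28067) = 4581/5000 ≈ 0.916200
step 4 [2y] swap r/2=384/12305: DF=(1 − 384/12305·(0.954600+0.935900+0.916200))/(1+384/12305) = 553/625 ≈ 0.884800
step 5 [2.5y] zero: DF = P = 8601/10000 ≈ 0.860100
step 6 [3y] zero: DF = P = 8409/10000 ≈ 0.840900

1 1/2 4773/5000
2 1 9359/10000
3 3/2 4581/5000
4 2 553/625
5 5/2 8601/10000
6 3 8409/10000
DF(1.5y) = 4581/5000 ≈ 0.916200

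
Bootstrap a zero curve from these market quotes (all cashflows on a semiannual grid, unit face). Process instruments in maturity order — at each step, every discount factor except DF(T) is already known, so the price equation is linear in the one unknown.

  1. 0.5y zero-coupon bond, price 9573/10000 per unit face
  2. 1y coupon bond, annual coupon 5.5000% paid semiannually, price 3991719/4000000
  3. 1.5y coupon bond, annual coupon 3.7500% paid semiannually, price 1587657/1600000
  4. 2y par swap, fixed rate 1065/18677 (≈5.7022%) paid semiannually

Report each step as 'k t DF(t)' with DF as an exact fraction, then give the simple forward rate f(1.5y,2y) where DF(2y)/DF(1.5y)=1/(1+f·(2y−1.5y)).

1 1/2 9573/10000
2 1 591/625
3 3/2 939/1000
4 2 1787/2000
f(1.5y,2y) = ((939/1000)/(1787/2000) − 1)/(1/2) = 182/1787 ≈ 10.1847%

step 1 [0.5y] zero: DF = P = 9573/10000 ≈ 0.957300
step 2 [1y] bond c/2=11/400: DF=(3991719/4000000 − 11/400·(0.957300))/(1+11/400) = 591/625 ≈ 0.945600
step 3 [1.5y] bond c/2=3/160: DF=(1587657/1600000 − 3/160·(0.957300+0.945600))/(1+3/160) = 939/1000 ≈ 0.939000
step 4 [2y] swap r/2=1065/37354: DF=(1 − 1065/37354·(0.957300+0.945600+0.939000))/(1+1065/37354) = 1787/2000 ≈ 0.893500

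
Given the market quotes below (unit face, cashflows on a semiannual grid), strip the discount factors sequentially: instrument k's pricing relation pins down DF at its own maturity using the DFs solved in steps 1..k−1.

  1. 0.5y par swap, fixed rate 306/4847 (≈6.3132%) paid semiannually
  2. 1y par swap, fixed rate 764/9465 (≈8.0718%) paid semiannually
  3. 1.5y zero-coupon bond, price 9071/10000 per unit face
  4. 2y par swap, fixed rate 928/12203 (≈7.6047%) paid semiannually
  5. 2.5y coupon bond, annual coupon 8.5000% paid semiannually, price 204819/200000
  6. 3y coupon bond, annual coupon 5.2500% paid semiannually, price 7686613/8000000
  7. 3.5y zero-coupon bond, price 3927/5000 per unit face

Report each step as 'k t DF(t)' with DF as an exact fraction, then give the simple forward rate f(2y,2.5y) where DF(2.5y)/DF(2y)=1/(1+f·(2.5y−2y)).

1 1/2 4847/5000
2 1 2309/2500
3 3/2 9071/10000
4 2 538/625
5 5/2 8331/10000
6 3 8213/10000
7 7/2 3927/5000
f(2y,2.5y) = ((538/625)/(8331/10000) − 1)/(1/2) = 554/8331 ≈ 6.6499%

step 1 [0.5y] swap r/2=153/4847: DF=(1 − 153/4847·(0))/(1+153/4847) = 4847/5000 ≈ 0.969400
step 2 [1y] swap r/2=382/9465: DF=(1 − 382/9465·(0.969400))/(1+382/9465) = 2309/2500 ≈ 0.923600
step 3 [1.5y] zero: DF = P = 9071/10000 ≈ 0.907100
step 4 [2y] swap r/2=464/12203: DF=(1 − 464/12203·(0.969400+0.923600+0.907100))/(1+464/12203) = 538/625 ≈ 0.860800
step 5 [2.5y] bond c/2=17/400: DF=(204819/200000 − 17/400·(0.969400+0.923600+0.907100+0.860800))/(1+17/400) = 8331/10000 ≈ 0.833100
step 6 [3y] bond c/2=21/800: DF=(7686613/8000000 − 21/800·(0.969400+0.923600+0.907100+0.860800+0.833100))/(1+21/800) = 8213/10000 ≈ 0.821300
step 7 [3.5y] zero: DF = P = 3927/5000 ≈ 0.785400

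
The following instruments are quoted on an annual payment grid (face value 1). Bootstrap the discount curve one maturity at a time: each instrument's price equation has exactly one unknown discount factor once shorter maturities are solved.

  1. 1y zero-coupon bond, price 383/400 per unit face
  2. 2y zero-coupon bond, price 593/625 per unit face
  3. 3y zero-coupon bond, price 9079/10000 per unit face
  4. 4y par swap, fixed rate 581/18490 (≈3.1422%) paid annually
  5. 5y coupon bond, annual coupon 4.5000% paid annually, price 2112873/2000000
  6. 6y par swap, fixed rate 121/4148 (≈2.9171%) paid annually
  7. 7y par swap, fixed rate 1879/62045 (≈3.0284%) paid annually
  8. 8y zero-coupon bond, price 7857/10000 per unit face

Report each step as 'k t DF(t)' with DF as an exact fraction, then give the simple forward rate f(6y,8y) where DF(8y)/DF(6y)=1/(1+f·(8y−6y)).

1 1 383/400
2 2 593/625
3 3 9079/10000
4 4 4419/5000
5 5 8517/10000
6 6 8427/10000
7 7 8121/10000
8 8 7857/10000
f(6y,8y) = ((8427/10000)/(7857/10000) − 1)/(2) = 95/2619 ≈ 3.6273%

step 1 [1y] zero: DF = P = 383/400 ≈ 0.957500
step 2 [2y] zero: DF = P = 593/625 ≈ 0.948800
step 3 [3y] zero: DF = P = 9079/10000 ≈ 0.907900
step 4 [4y] swap r/1=581/18490: DF=(1 − 581/18490·(0.957500+0.948800+0.907900))/(1+581/18490) = 4419/5000 ≈ 0.883800
step 5 [5y] bond c/1=9/200: DF=(2112873/2000000 − 9/200·(0.957500+0.948800+0.907900+0.883800))/(1+9/200) = 8517/10000 ≈ 0.851700
step 6 [6y] swap r/1=121/4148: DF=(1 − 121/4148·(0.957500+0.948800+0.907900+0.883800+0.851700))/(1+121/4148) = 8427/10000 ≈ 0.842700
step 7 [7y] swap r/1=1879/62045: DF=(1 − 1879/62045·(0.957500+0.948800+0.907900+0.883800+0.851700+0.842700))/(1+1879/62045) = 8121/10000 ≈ 0.812100
step 8 [8y] zero: DF = P = 7857/10000 ≈ 0.785700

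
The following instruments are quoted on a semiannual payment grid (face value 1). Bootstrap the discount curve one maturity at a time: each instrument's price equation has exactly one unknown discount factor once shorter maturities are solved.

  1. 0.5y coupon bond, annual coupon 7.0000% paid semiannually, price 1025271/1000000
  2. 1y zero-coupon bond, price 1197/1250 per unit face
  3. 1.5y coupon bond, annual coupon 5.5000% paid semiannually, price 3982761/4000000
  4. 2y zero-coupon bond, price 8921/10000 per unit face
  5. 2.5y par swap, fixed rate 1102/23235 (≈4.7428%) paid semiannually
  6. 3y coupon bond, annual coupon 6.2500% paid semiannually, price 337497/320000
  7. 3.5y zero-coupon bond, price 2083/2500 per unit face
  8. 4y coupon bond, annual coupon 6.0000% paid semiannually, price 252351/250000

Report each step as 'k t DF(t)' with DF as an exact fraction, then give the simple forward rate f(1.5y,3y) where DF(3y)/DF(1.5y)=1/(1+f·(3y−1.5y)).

step 1 [0.5y] bond c/2=7/200: DF=(1025271/1000000 − 7/200·(0))/(1+7/200) = 4953/5000 ≈ 0.990600
step 2 [1y] zero: DF = P = 1197/1250 ≈ 0.957600
step 3 [1.5y] bond c/2=11/400: DF=(3982761/4000000 − 11/400·(0.990600+0.957600))/(1+11/400) = 9169/10000 ≈ 0.916900
step 4 [2y] zero: DF = P = 8921/10000 ≈ 0.892100
step 5 [2.5y] swap r/2=551/23235: DF=(1 − 551/23235·(0.990600+0.957600+0.916900+0.892100))/(1+551/23235) = 4449/5000 ≈ 0.889800
step 6 [3y] bond c/2=1/32: DF=(337497/320000 − 1/32·(0.990600+0.957600+0.916900+0.892100+0.889800))/(1+1/32) = 8819/10000 ≈ 0.881900
step 7 [3.5y] zero: DF = P = 2083/2500 ≈ 0.833200
step 8 [4y] bond c/2=3/100: DF=(252351/250000 − 3/100·(0.990600+0.957600+0.916900+0.892100+0.889800+0.881900+0.833200))/(1+3/100) = 7947/10000 ≈ 0.794700

1 1/2 4953/5000
2 1 1197/1250
3 3/2 9169/10000
4 2 8921/10000
5 5/2 4449/5000
6 3 8819/10000
7 7/2 2083/2500
8 4 7947/10000
f(1.5y,3y) = ((9169/10000)/(8819/10000) − 1)/(3/2) = 700/26457 ≈ 2.6458%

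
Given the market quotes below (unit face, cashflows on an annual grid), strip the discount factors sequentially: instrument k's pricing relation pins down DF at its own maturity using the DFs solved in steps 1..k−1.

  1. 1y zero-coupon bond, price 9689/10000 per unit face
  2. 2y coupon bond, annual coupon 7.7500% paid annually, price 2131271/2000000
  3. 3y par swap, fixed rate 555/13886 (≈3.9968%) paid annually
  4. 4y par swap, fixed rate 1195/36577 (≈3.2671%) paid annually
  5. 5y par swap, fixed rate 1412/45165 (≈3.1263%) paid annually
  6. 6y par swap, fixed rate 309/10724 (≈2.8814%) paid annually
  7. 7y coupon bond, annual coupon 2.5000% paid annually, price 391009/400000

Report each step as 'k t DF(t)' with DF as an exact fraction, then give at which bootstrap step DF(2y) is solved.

step 1 [1y] zero: DF = P = 9689/10000 ≈ 0.968900
step 2 [2y] bond c/1=31/400: DF=(2131271/2000000 − 31/400·(0.968900))/(1+31/400) = 9193/10000 ≈ 0.919300
step 3 [3y] swap r/1=555/13886: DF=(1 − 555/13886·(0.968900+0.919300))/(1+555/13886) = 889/1000 ≈ 0.889000
step 4 [4y] swap r/1=1195/36577: DF=(1 − 1195/36577·(0.968900+0.919300+0.889000))/(1+1195/36577) = 1761/2000 ≈ 0.880500
step 5 [5y] swap r/1=1412/45165: DF=(1 − 1412/45165·(0.968900+0.919300+0.889000+0.880500))/(1+1412/45165) = 2147/2500 ≈ 0.858800
step 6 [6y] swap r/1=309/10724: DF=(1 − 309/10724·(0.968900+0.919300+0.889000+0.880500+0.858800))/(1+309/10724) = 1691/2000 ≈ 0.845500
step 7 [7y] bond c/1=1/40: DF=(391009/400000 − 1/40·(0.968900+0.919300+0.889000+0.880500+0.858800+0.845500))/(1+1/40) = 8229/10000 ≈ 0.822900

1 1 9689/10000
2 2 9193/10000
3 3 889/1000
4 4 1761/2000
5 5 2147/2500
6 6 1691/2000
7 7 8229/10000
DF(2y) is solved at step 2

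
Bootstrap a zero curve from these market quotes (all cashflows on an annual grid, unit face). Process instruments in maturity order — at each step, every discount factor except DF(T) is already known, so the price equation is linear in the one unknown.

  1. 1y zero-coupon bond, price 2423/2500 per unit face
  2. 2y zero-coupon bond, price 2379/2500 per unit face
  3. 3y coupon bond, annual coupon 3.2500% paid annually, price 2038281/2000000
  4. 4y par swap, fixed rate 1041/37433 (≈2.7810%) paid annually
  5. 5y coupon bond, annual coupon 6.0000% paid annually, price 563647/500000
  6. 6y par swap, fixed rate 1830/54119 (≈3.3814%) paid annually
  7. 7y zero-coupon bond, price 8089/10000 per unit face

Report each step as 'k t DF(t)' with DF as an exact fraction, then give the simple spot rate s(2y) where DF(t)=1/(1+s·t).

step 1 [1y] zero: DF = P = 2423/2500 ≈ 0.969200
step 2 [2y] zero: DF = P = 2379/2500 ≈ 0.951600
step 3 [3y] bond c/1=13/400: DF=(2038281/2000000 − 13/400·(0.969200+0.951600))/(1+13/400) = 4633/5000 ≈ 0.926600
step 4 [4y] swap r/1=1041/37433: DF=(1 − 1041/37433·(0.969200+0.951600+0.926600))/(1+1041/37433) = 8959/10000 ≈ 0.895900
step 5 [5y] bond c/1=3/50: DF=(563647/500000 − 3/50·(0.969200+0.951600+0.926600+0.895900))/(1+3/50) = 2129/2500 ≈ 0.851600
step 6 [6y] swap r/1=1830/54119: DF=(1 − 1830/54119·(0.969200+0.951600+0.926600+0.895900+0.851600))/(1+1830/54119) = 817/1000 ≈ 0.817000
step 7 [7y] zero: DF = P = 8089/10000 ≈ 0.808900

1 1 2423/2500
2 2 2379/2500
3 3 4633/5000
4 4 8959/10000
5 5 2129/2500
6 6 817/1000
7 7 8089/10000
s(2y) = (1/(2379/2500) − 1)/(2) = 121/4758 ≈ 2.5431%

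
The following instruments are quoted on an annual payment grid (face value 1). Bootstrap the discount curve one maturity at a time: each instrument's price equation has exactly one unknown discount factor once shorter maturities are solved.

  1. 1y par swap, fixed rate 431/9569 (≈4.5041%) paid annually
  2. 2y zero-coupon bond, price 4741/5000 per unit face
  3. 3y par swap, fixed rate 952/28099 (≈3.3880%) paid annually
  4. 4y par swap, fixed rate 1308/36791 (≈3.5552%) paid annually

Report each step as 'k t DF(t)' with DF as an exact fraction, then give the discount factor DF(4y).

step 1 [1y] swap r/1=431/9569: DF=(1 − 431/9569·(0))/(1+431/9569) = 9569/10000 ≈ 0.956900
step 2 [2y] zero: DF = P = 4741/5000 ≈ 0.948200
step 3 [3y] swap r/1=952/28099: DF=(1 − 952/28099·(0.956900+0.948200))/(1+952/28099) = 1131/1250 ≈ 0.904800
step 4 [4y] swap r/1=1308/36791: DF=(1 − 1308/36791·(0.956900+0.948200+0.904800))/(1+1308/36791) = 2173/2500 ≈ 0.869200

1 1 9569/10000
2 2 4741/5000
3 3 1131/1250
4 4 2173/2500
DF(4y) = 2173/2500 ≈ 0.869200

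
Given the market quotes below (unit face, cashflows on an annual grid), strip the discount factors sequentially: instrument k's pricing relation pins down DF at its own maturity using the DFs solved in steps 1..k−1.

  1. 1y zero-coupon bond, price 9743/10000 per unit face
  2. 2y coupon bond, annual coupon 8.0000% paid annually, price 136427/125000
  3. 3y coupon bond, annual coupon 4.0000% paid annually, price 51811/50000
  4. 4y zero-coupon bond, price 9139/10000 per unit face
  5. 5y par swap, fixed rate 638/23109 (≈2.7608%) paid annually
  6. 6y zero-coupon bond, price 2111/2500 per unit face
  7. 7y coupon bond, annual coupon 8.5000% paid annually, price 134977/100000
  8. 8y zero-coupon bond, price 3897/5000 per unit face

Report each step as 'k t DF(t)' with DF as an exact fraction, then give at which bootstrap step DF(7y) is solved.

step 1 [1y] zero: DF = P = 9743/10000 ≈ 0.974300
step 2 [2y] bond c/1=2/25: DF=(136427/125000 − 2/25·(0.974300))/(1+2/25) = 1173/1250 ≈ 0.938400
step 3 [3y] bond c/1=1/25: DF=(51811/50000 − 1/25·(0.974300+0.938400))/(1+1/25) = 2307/2500 ≈ 0.922800
step 4 [4y] zero: DF = P = 9139/10000 ≈ 0.913900
step 5 [5y] swap r/1=638/23109: DF=(1 − 638/23109·(0.974300+0.938400+0.922800+0.913900))/(1+638/23109) = 2181/2500 ≈ 0.872400
step 6 [6y] zero: DF = P = 2111/2500 ≈ 0.844400
step 7 [7y] bond c/1=17/200: DF=(134977/100000 − 17/200·(0.974300+0.938400+0.922800+0.913900+0.872400+0.844400))/(1+17/200) = 4079/5000 ≈ 0.815800
step 8 [8y] zero: DF = P = 3897/5000 ≈ 0.779400

1 1 9743/10000
2 2 1173/1250
3 3 2307/2500
4 4 9139/10000
5 5 2181/2500
6 6 2111/2500
7 7 4079/5000
8 8 3897/5000
DF(7y) is solved at step 7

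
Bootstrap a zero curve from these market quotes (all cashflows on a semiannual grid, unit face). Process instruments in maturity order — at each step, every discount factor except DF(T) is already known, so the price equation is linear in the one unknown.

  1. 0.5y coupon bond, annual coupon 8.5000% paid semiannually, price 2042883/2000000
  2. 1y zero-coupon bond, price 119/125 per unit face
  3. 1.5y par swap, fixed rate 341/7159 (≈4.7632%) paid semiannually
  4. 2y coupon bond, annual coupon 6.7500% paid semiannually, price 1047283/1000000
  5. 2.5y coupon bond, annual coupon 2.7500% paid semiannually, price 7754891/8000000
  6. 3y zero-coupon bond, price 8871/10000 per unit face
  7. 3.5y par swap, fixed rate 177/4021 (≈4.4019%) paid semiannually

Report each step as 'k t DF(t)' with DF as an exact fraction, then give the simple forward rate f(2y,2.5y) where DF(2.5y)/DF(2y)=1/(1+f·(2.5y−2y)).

step 1 [0.5y] bond c/2=17/400: DF=(2042883/2000000 − 17/400·(0))/(1+17/400) = 4899/5000 ≈ 0.979800
step 2 [1y] zero: DF = P = 119/125 ≈ 0.952000
step 3 [1.5y] swap r/2=341/14318: DF=(1 − 341/14318·(0.979800+0.952000))/(1+341/14318) = 4659/5000 ≈ 0.931800
step 4 [2y] bond c/2=27/800: DF=(1047283/1000000 − 27/800·(0.979800+0.952000+0.931800))/(1+27/800) = 2299/2500 ≈ 0.919600
step 5 [2.5y] bond c/2=11/800: DF=(7754891/8000000 − 11/800·(0.979800+0.952000+0.931800+0.919600))/(1+11/800) = 9049/10000 ≈ 0.904900
step 6 [3y] zero: DF = P = 8871/10000 ≈ 0.887100
step 7 [3.5y] swap r/2=177/8042: DF=(1 − 177/8042·(0.979800+0.952000+0.931800+0.919600+0.904900+0.887100))/(1+177/8042) = 1073/1250 ≈ 0.858400

1 1/2 4899/5000
2 1 119/125
3 3/2 4659/5000
4 2 2299/2500
5 5/2 9049/10000
6 3 8871/10000
7 7/2 1073/1250
f(2y,2.5y) = ((2299/2500)/(9049/10000) − 1)/(1/2) = 294/9049 ≈ 3.2490%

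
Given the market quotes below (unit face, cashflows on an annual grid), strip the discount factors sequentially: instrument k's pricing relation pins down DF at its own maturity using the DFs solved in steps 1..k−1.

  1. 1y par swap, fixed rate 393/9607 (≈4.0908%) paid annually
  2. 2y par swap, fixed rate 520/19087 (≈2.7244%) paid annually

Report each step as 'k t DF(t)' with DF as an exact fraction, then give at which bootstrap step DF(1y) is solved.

1 1 9607/10000
2 2 237/250
DF(1y) is solved at step 1

step 1 [1y] swap r/1=393/9607: DF=(1 − 393/9607·(0))/(1+393/9607) = 9607/10000 ≈ 0.960700
step 2 [2y] swap r/1=520/19087: DF=(1 − 520/19087·(0.960700))/(1+520/19087) = 237/250 ≈ 0.948000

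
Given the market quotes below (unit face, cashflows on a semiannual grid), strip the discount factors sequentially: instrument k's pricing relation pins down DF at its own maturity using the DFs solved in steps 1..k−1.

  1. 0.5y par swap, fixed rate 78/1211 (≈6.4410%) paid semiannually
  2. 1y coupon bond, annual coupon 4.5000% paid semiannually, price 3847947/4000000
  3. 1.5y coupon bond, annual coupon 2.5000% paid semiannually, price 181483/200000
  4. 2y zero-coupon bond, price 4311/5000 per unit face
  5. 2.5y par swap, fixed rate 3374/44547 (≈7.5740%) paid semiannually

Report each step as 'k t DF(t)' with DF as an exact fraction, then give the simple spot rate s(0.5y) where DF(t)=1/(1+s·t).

1 1/2 1211/1250
2 1 1839/2000
3 3/2 8729/10000
4 2 4311/5000
5 5/2 8313/10000
s(0.5y) = (1/(1211/1250) − 1)/(1/2) = 78/1211 ≈ 6.4410%

step 1 [0.5y] swap r/2=39/1211: DF=(1 − 39/1211·(0))/(1+39/1211) = 1211/1250 ≈ 0.968800
step 2 [1y] bond c/2=9/400: DF=(3847947/4000000 − 9/400·(0.968800))/(1+9/400) = 1839/2000 ≈ 0.919500
step 3 [1.5y] bond c/2=1/80: DF=(181483/200000 − 1/80·(0.968800+0.919500))/(1+1/80) = 8729/10000 ≈ 0.872900
step 4 [2y] zero: DF = P = 4311/5000 ≈ 0.862200
step 5 [2.5y] swap r/2=1687/44547: DF=(1 − 1687/44547·(0.968800+0.919500+0.872900+0.862200))/(1+1687/44547) = 8313/10000 ≈ 0.831300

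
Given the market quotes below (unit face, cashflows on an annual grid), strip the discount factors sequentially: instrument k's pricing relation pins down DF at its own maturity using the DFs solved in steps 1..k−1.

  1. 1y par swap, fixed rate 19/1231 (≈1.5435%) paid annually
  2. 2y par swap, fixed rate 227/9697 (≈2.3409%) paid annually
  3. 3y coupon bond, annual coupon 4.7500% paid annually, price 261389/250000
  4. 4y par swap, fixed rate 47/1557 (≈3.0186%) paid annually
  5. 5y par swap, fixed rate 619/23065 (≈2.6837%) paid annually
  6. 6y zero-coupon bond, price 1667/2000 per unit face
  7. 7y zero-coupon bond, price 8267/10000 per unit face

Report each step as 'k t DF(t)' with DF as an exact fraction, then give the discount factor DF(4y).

step 1 [1y] swap r/1=19/1231: DF=(1 − 19/1231·(0))/(1+19/1231) = 1231/1250 ≈ 0.984800
step 2 [2y] swap r/1=227/9697: DF=(1 − 227/9697·(0.984800))/(1+227/9697) = 4773/5000 ≈ 0.954600
step 3 [3y] bond c/1=19/400: DF=(261389/250000 − 19/400·(0.984800+0.954600))/(1+19/400) = 4551/5000 ≈ 0.910200
step 4 [4y] swap r/1=47/1557: DF=(1 − 47/1557·(0.984800+0.954600+0.910200))/(1+47/1557) = 1109/1250 ≈ 0.887200
step 5 [5y] swap r/1=619/23065: DF=(1 − 619/23065·(0.984800+0.954600+0.910200+0.887200))/(1+619/23065) = 4381/5000 ≈ 0.876200
step 6 [6y] zero: DF = P = 1667/2000 ≈ 0.833500
step 7 [7y] zero: DF = P = 8267/10000 ≈ 0.826700

1 1 1231/1250
2 2 4773/5000
3 3 4551/5000
4 4 1109/1250
5 5 4381/5000
6 6 1667/2000
7 7 8267/10000
DF(4y) = 1109/1250 ≈ 0.887200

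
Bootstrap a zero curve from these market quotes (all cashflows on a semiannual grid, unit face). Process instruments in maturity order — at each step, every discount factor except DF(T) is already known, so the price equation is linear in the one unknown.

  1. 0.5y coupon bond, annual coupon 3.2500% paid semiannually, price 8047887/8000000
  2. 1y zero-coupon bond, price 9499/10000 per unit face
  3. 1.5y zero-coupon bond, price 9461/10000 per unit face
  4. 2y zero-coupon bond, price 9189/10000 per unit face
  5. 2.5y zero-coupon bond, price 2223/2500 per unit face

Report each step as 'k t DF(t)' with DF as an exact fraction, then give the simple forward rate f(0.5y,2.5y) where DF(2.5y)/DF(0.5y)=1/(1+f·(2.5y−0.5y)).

step 1 [0.5y] bond c/2=13/800: DF=(8047887/8000000 − 13/800·(0))/(1+13/800) = 9899/10000 ≈ 0.989900
step 2 [1y] zero: DF = P = 9499/10000 ≈ 0.949900
step 3 [1.5y] zero: DF = P = 9461/10000 ≈ 0.946100
step 4 [2y] zero: DF = P = 9189/10000 ≈ 0.918900
step 5 [2.5y] zero: DF = P = 2223/2500 ≈ 0.889200

1 1/2 9899/10000
2 1 9499/10000
3 3/2 9461/10000
4 2 9189/10000
5 5/2 2223/2500
f(0.5y,2.5y) = ((9899/10000)/(2223/2500) − 1)/(2) = 53/936 ≈ 5.6624%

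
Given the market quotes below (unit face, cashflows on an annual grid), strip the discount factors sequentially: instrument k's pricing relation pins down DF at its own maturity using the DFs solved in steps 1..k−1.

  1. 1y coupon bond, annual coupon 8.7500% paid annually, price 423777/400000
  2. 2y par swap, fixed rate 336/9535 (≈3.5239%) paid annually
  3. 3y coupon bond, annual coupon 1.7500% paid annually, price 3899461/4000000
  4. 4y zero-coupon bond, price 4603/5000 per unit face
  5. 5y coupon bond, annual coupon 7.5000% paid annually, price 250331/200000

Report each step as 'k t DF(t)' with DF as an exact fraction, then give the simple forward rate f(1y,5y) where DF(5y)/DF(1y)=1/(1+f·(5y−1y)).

1 1 4871/5000
2 2 583/625
3 3 9253/10000
4 4 4603/5000
5 5 361/400
f(1y,5y) = ((4871/5000)/(361/400) − 1)/(4) = 717/36100 ≈ 1.9861%

step 1 [1y] bond c/1=7/80: DF=(423777/400000 − 7/80·(0))/(1+7/80) = 4871/5000 ≈ 0.974200
step 2 [2y] swap r/1=336/9535: DF=(1 − 336/9535·(0.974200))/(1+336/9535) = 583/625 ≈ 0.932800
step 3 [3y] bond c/1=7/400: DF=(3899461/4000000 − 7/400·(0.974200+0.932800))/(1+7/400) = 9253/10000 ≈ 0.925300
step 4 [4y] zero: DF = P = 4603/5000 ≈ 0.920600
step 5 [5y] bond c/1=3/40: DF=(250331/200000 − 3/40·(0.974200+0.932800+0.925300+0.920600))/(1+3/40) = 361/400 ≈ 0.902500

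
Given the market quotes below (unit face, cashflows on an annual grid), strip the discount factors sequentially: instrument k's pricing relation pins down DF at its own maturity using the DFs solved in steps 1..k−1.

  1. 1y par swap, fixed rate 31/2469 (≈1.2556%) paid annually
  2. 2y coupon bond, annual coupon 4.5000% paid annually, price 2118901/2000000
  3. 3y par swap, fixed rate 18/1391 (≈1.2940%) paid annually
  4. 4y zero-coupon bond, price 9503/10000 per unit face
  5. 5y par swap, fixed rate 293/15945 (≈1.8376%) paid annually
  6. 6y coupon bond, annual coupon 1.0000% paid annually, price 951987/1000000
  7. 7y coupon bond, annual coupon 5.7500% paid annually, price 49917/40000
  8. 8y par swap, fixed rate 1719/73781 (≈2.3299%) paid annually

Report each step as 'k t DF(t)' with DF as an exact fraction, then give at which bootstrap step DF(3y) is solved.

step 1 [1y] swap r/1=31/2469: DF=(1 − 31/2469·(0))/(1+31/2469) = 2469/2500 ≈ 0.987600
step 2 [2y] bond c/1=9/200: DF=(2118901/2000000 − 9/200·(0.987600))/(1+9/200) = 9713/10000 ≈ 0.971300
step 3 [3y] swap r/1=18/1391: DF=(1 − 18/1391·(0.987600+0.971300))/(1+18/1391) = 4811/5000 ≈ 0.962200
step 4 [4y] zero: DF = P = 9503/10000 ≈ 0.950300
step 5 [5y] swap r/1=293/15945: DF=(1 − 293/15945·(0.987600+0.971300+0.962200+0.950300))/(1+293/15945) = 9121/10000 ≈ 0.912100
step 6 [6y] bond c/1=1/100: DF=(951987/1000000 − 1/100·(0.987600+0.971300+0.962200+0.950300+0.912100))/(1+1/100) = 1119/1250 ≈ 0.895200
step 7 [7y] bond c/1=23/400: DF=(49917/40000 − 23/400·(0.987600+0.971300+0.962200+0.950300+0.912100+0.895200))/(1+23/400) = 8713/10000 ≈ 0.871300
step 8 [8y] swap r/1=1719/73781: DF=(1 − 1719/73781·(0.987600+0.971300+0.962200+0.950300+0.912100+0.895200+0.871300))/(1+1719/73781) = 8281/10000 ≈ 0.828100

1 1 2469/2500
2 2 9713/10000
3 3 4811/5000
4 4 9503/10000
5 5 9121/10000
6 6 1119/1250
7 7 8713/10000
8 8 8281/10000
DF(3y) is solved at step 3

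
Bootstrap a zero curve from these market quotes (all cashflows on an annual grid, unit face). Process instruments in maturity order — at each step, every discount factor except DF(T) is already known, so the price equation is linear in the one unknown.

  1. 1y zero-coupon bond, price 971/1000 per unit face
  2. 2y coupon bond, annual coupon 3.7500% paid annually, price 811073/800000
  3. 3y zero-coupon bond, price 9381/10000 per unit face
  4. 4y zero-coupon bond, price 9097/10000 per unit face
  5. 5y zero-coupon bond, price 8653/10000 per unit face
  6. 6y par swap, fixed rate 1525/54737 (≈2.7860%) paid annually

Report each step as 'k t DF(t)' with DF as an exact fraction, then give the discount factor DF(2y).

1 1 971/1000
2 2 9421/10000
3 3 9381/10000
4 4 9097/10000
5 5 8653/10000
6 6 339/400
DF(2y) = 9421/10000 ≈ 0.942100

step 1 [1y] zero: DF = P = 971/1000 ≈ 0.971000
step 2 [2y] bond c/1=3/80: DF=(811073/800000 − 3/80·(0.971000))/(1+3/80) = 9421/10000 ≈ 0.942100
step 3 [3y] zero: DF = P = 9381/10000 ≈ 0.938100
step 4 [4y] zero: DF = P = 9097/10000 ≈ 0.909700
step 5 [5y] zero: DF = P = 8653/10000 ≈ 0.865300
step 6 [6y] swap r/1=1525/54737: DF=(1 − 1525/54737·(0.971000+0.942100+0.938100+0.909700+0.865300))/(1+1525/54737) = 339/400 ≈ 0.847500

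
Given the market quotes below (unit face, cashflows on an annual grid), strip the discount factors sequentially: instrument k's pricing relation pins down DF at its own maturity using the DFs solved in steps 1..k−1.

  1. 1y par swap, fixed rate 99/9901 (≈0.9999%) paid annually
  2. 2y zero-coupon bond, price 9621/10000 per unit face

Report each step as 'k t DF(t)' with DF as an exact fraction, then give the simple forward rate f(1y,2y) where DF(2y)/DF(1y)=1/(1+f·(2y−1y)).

step 1 [1y] swap r/1=99/9901: DF=(1 − 99/9901·(0))/(1+99/9901) = 9901/10000 ≈ 0.990100
step 2 [2y] zero: DF = P = 9621/10000 ≈ 0.962100

1 1 9901/10000
2 2 9621/10000
f(1y,2y) = ((9901/10000)/(9621/10000) − 1)/(1) = 280/9621 ≈ 2.9103%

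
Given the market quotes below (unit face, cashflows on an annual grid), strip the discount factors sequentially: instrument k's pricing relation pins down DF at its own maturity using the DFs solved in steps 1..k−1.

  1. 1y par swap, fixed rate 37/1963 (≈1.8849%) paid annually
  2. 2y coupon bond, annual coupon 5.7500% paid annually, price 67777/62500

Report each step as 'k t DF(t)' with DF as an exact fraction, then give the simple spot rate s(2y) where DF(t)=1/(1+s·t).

1 1 1963/2000
2 2 9721/10000
s(2y) = (1/(9721/10000) − 1)/(2) = 279/19442 ≈ 1.4350%

step 1 [1y] swap r/1=37/1963: DF=(1 − 37/1963·(0))/(1+37/1963) = 1963/2000 ≈ 0.981500
step 2 [2y] bond c/1=23/400: DF=(67777/62500 − 23/400·(0.981500))/(1+23/400) = 9721/10000 ≈ 0.972100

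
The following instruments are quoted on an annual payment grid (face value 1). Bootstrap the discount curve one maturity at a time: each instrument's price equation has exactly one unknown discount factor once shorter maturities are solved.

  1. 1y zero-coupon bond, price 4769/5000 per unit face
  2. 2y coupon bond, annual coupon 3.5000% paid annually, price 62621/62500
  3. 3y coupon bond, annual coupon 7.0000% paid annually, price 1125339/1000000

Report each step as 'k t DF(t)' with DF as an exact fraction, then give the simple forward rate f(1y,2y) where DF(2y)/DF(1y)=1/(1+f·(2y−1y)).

1 1 4769/5000
2 2 4679/5000
3 3 9281/10000
f(1y,2y) = ((4769/5000)/(4679/5000) − 1)/(1) = 90/4679 ≈ 1.9235%

step 1 [1y] zero: DF = P = 4769/5000 ≈ 0.953800
step 2 [2y] bond c/1=7/200: DF=(62621/62500 − 7/200·(0.953800))/(1+7/200) = 4679/5000 ≈ 0.935800
step 3 [3y] bond c/1=7/100: DF=(1125339/1000000 − 7/100·(0.953800+0.935800))/(1+7/100) = 9281/10000 ≈ 0.928100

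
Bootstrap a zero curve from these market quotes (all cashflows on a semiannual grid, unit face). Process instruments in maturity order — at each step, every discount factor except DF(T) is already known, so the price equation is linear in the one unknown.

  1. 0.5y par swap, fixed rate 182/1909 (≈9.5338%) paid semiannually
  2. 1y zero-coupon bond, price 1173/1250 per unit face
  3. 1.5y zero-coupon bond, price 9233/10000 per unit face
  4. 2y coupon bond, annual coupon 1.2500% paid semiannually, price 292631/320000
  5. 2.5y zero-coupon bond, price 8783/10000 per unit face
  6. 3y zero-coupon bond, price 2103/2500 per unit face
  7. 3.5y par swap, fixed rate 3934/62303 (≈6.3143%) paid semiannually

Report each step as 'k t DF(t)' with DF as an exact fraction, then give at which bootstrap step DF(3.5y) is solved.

1 1/2 1909/2000
2 1 1173/1250
3 3/2 9233/10000
4 2 8913/10000
5 5/2 8783/10000
6 3 2103/2500
7 7/2 8033/10000
DF(3.5y) is solved at step 7

step 1 [0.5y] swap r/2=91/1909: DF=(1 − 91/1909·(0))/(1+91/1909) = 1909/2000 ≈ 0.954500
step 2 [1y] zero: DF = P = 1173/1250 ≈ 0.938400
step 3 [1.5y] zero: DF = P = 9233/10000 ≈ 0.923300
step 4 [2y] bond c/2=1/160: DF=(292631/320000 − 1/160·(0.954500+0.938400+0.923300))/(1+1/160) = 8913/10000 ≈ 0.891300
step 5 [2.5y] zero: DF = P = 8783/10000 ≈ 0.878300
step 6 [3y] zero: DF = P = 2103/2500 ≈ 0.841200
step 7 [3.5y] swap r/2=1967/62303: DF=(1 − 1967/62303·(0.954500+0.938400+0.923300+0.891300+0.878300+0.841200))/(1+1967/62303) = 8033/10000 ≈ 0.803300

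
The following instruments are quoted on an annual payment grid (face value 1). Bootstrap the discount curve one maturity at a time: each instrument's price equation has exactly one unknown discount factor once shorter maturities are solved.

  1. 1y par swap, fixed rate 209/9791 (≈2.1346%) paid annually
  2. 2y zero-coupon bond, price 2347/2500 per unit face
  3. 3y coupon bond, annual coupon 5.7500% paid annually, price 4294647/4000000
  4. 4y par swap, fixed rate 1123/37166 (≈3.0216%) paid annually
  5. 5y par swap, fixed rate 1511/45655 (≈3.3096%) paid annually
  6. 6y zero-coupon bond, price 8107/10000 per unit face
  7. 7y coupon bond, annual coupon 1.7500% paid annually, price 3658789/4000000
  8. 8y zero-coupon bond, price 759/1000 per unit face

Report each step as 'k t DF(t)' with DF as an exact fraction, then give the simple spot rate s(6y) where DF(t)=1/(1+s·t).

step 1 [1y] swap r/1=209/9791: DF=(1 − 209/9791·(0))/(1+209/9791) = 9791/10000 ≈ 0.979100
step 2 [2y] zero: DF = P = 2347/2500 ≈ 0.938800
step 3 [3y] bond c/1=23/400: DF=(4294647/4000000 − 23/400·(0.979100+0.938800))/(1+23/400) = 911/1000 ≈ 0.911000
step 4 [4y] swap r/1=1123/37166: DF=(1 − 1123/37166·(0.979100+0.938800+0.911000))/(1+1123/37166) = 8877/10000 ≈ 0.887700
step 5 [5y] swap r/1=1511/45655: DF=(1 − 1511/45655·(0.979100+0.938800+0.911000+0.887700))/(1+1511/45655) = 8489/10000 ≈ 0.848900
step 6 [6y] zero: DF = P = 8107/10000 ≈ 0.810700
step 7 [7y] bond c/1=7/400: DF=(3658789/4000000 − 7/400·(0.979100+0.938800+0.911000+0.887700+0.848900+0.810700))/(1+7/400) = 1613/2000 ≈ 0.806500
step 8 [8y] zero: DF = P = 759/1000 ≈ 0.759000

1 1 9791/10000
2 2 2347/2500
3 3 911/1000
4 4 8877/10000
5 5 8489/10000
6 6 8107/10000
7 7 1613/2000
8 8 759/1000
s(6y) = (1/(8107/10000) − 1)/(6) = 631/16214 ≈ 3.8917%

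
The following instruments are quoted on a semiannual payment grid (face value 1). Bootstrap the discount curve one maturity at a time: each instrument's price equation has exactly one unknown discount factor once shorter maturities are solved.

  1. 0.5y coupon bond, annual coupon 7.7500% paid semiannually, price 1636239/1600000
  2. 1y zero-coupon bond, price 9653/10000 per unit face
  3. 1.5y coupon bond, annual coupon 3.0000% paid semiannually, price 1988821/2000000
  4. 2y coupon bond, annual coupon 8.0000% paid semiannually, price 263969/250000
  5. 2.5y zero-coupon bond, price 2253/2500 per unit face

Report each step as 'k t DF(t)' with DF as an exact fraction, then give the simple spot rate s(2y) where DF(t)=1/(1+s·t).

step 1 [0.5y] bond c/2=31/800: DF=(1636239/1600000 − 31/800·(0))/(1+31/800) = 1969/2000 ≈ 0.984500
step 2 [1y] zero: DF = P = 9653/10000 ≈ 0.965300
step 3 [1.5y] bond c/2=3/200: DF=(1988821/2000000 − 3/200·(0.984500+0.965300))/(1+3/200) = 9509/10000 ≈ 0.950900
step 4 [2y] bond c/2=1/25: DF=(263969/250000 − 1/25·(0.984500+0.965300+0.950900))/(1+1/25) = 9037/10000 ≈ 0.903700
step 5 [2.5y] zero: DF = P = 2253/2500 ≈ 0.901200

1 1/2 1969/2000
2 1 9653/10000
3 3/2 9509/10000
4 2 9037/10000
5 5/2 2253/2500
s(2y) = (1/(9037/10000) − 1)/(2) = 963/18074 ≈ 5.3281%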